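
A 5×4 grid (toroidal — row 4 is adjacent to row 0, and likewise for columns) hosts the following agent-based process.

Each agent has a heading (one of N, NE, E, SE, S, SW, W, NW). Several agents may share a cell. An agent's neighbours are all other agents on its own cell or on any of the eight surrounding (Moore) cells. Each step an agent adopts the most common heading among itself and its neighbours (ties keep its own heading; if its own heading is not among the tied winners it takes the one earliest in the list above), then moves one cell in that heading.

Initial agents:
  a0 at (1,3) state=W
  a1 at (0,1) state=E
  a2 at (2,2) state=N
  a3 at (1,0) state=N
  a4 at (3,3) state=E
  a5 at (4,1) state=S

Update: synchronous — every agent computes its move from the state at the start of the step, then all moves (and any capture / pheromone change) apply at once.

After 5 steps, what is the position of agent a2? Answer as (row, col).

t=1: a0@(0,3):N a1@(0,2):E a2@(1,2):N a3@(0,0):N a4@(3,0):E a5@(0,1):S
t=2: a0@(4,3):N a1@(4,2):N a2@(0,2):N a3@(4,0):N a4@(3,1):E a5@(4,1):N
t=3: a0@(3,3):N a1@(3,2):N a2@(4,2):N a3@(3,0):N a4@(2,1):N a5@(3,1):N
t=4: a0@(2,3):N a1@(2,2):N a2@(3,2):N a3@(2,0):N a4@(1,1):N a5@(2,1):N
t=5: a0@(1,3):N a1@(1,2):N a2@(2,2):N a3@(1,0):N a4@(0,1):N a5@(1,1):N

(2, 2)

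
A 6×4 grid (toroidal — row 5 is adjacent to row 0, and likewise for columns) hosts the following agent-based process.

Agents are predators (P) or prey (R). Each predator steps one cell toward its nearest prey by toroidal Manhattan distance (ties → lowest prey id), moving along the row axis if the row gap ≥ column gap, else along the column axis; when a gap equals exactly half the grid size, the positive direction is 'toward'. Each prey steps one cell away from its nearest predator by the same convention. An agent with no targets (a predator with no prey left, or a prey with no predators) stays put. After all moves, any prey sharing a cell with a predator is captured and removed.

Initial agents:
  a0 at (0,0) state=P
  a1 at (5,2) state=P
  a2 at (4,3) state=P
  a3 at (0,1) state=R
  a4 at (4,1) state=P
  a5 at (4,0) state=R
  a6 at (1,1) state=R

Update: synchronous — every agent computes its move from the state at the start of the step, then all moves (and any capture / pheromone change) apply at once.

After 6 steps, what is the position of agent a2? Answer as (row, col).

(1, 2)

t=1: a0@(0,1):P a1@(0,2):P a2@(4,0):P a4@(4,0):P a5@(4,1):R a6@(2,1):R
t=2: a0@(5,1):P a1@(5,2):P a2@(4,1):P a4@(4,1):P a5@(4,2):R a6@(3,1):R
t=3: a0@(4,1):P a1@(4,2):P a2@(4,2):P a4@(4,2):P a5@(3,2):R a6@(2,1):R
t=4: a0@(3,1):P a1@(3,2):P a2@(3,2):P a4@(3,2):P a5@(2,2):R a6@(1,1):R
t=5: a0@(2,1):P a1@(2,2):P a2@(2,2):P a4@(2,2):P a5@(1,2):R a6@(0,1):R
t=6: a0@(1,1):P a1@(1,2):P a2@(1,2):P a4@(1,2):P a5@(0,2):R a6@(5,1):R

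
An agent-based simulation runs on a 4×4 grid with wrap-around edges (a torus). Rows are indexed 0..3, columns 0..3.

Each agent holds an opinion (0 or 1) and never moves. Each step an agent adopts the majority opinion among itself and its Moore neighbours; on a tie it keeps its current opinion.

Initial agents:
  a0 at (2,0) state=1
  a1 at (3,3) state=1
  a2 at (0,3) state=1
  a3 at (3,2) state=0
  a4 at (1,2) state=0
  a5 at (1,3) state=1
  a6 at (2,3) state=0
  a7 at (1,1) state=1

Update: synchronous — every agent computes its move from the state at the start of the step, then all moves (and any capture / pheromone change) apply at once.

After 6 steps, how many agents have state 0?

0

t=1: a0@(2,0):1 a1@(3,3):1 a2@(0,3):1 a3@(3,2):0 a4@(1,2):1 a5@(1,3):1 a6@(2,3):0 a7@(1,1):1
t=2: a0@(2,0):1 a1@(3,3):1 a2@(0,3):1 a3@(3,2):0 a4@(1,2):1 a5@(1,3):1 a6@(2,3):1 a7@(1,1):1
t=3: a0@(2,0):1 a1@(3,3):1 a2@(0,3):1 a3@(3,2):1 a4@(1,2):1 a5@(1,3):1 a6@(2,3):1 a7@(1,1):1
t=4: (unchanged — steady state)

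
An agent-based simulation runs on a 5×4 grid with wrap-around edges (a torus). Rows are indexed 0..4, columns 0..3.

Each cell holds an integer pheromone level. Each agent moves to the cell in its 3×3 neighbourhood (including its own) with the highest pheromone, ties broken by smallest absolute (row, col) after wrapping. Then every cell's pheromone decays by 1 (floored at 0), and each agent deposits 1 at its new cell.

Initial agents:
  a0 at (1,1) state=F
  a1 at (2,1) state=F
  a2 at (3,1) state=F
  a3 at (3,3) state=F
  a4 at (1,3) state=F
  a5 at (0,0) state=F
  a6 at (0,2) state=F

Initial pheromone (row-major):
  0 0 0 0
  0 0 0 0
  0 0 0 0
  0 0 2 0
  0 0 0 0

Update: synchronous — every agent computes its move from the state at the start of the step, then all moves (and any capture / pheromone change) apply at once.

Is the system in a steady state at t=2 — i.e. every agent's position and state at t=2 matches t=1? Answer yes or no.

t=1: a0@(0,0) a1@(3,2) a2@(3,2) a3@(3,2) a4@(0,0) a5@(0,0) a6@(0,1) | pheromone: 3 1 0 0 / 0 0 0 0 / 0 0 0 0 / 0 0 4 0 / 0 0 0 0
t=2: a0@(0,0) a1@(3,2) a2@(3,2) a3@(3,2) a4@(0,0) a5@(0,0) a6@(0,0) | pheromone: 6 0 0 0 / 0 0 0 0 / 0 0 0 0 / 0 0 6 0 / 0 0 0 0

no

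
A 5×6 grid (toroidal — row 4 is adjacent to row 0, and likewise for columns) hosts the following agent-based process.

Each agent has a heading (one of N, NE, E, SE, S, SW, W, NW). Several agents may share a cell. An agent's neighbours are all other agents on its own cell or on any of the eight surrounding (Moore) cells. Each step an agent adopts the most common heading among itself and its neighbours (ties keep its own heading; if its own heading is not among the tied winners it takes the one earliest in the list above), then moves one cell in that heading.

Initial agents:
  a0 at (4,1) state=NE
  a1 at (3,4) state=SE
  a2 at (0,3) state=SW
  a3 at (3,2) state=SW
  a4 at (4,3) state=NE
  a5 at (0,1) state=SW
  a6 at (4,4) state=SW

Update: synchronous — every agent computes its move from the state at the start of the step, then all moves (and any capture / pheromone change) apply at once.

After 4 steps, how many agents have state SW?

t=1: a0@(0,0):SW a1@(4,5):SE a2@(1,2):SW a3@(2,3):NE a4@(0,2):SW a5@(1,0):SW a6@(0,3):SW
t=2: a0@(1,5):SW a1@(0,0):SE a2@(2,1):SW a3@(1,4):NE a4@(1,1):SW a5@(2,5):SW a6@(1,2):SW
t=3: a0@(2,4):SW a1@(1,5):SW a2@(3,0):SW a3@(2,3):SW a4@(2,0):SW a5@(3,4):SW a6@(2,1):SW
t=4: a0@(3,3):SW a1@(2,4):SW a2@(4,5):SW a3@(3,2):SW a4@(3,5):SW a5@(4,3):SW a6@(3,0):SW

7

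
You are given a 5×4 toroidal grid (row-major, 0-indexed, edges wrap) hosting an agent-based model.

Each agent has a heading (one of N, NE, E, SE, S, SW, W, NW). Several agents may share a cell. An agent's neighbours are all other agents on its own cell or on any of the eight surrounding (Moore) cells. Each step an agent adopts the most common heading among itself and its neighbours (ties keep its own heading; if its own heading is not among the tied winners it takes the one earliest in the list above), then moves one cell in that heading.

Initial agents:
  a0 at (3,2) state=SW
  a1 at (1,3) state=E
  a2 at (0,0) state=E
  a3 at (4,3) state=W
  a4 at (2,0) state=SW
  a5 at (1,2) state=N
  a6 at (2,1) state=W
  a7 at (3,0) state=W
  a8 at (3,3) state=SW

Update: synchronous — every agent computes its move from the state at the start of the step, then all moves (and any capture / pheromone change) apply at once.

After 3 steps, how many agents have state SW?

6

t=1: a0@(4,1):SW a1@(1,0):E a2@(0,1):E a3@(4,2):W a4@(3,3):SW a5@(0,2):N a6@(2,0):W a7@(3,3):W a8@(4,2):SW
t=2: a0@(0,0):SW a1@(1,1):E a2@(0,2):E a3@(0,1):SW a4@(3,2):W a5@(1,1):SW a6@(2,3):W a7@(3,2):W a8@(0,1):SW
t=3: a0@(1,3):SW a1@(2,0):SW a2@(1,1):SW a3@(1,0):SW a4@(3,1):W a5@(2,0):SW a6@(2,2):W a7@(3,1):W a8@(1,0):SW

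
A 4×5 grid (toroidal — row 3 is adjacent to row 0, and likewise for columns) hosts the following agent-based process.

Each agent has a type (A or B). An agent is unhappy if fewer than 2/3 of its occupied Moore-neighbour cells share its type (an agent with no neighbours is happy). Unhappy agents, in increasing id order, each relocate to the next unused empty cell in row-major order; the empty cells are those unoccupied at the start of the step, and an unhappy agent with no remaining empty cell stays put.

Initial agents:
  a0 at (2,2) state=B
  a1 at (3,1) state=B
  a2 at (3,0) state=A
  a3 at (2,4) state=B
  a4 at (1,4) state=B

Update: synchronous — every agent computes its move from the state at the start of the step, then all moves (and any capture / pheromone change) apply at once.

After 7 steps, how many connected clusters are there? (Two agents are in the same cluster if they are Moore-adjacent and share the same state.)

4

t=1: a0@(2,2):B a1@(0,0):B a2@(0,1):A a3@(0,2):B a4@(1,4):B
t=2: a0@(2,2):B a1@(0,3):B a2@(0,4):A a3@(1,0):B a4@(1,4):B
t=3: a0@(2,2):B a1@(0,0):B a2@(0,1):A a3@(0,2):B a4@(1,4):B
t=4: a0@(2,2):B a1@(0,3):B a2@(0,4):A a3@(1,0):B a4@(1,4):B
t=5: a0@(2,2):B a1@(0,0):B a2@(0,1):A a3@(0,2):B a4@(1,4):B
t=6: a0@(2,2):B a1@(0,3):B a2@(0,4):A a3@(1,0):B a4@(1,4):B
t=7: a0@(2,2):B a1@(0,0):B a2@(0,1):A a3@(0,2):B a4@(1,4):B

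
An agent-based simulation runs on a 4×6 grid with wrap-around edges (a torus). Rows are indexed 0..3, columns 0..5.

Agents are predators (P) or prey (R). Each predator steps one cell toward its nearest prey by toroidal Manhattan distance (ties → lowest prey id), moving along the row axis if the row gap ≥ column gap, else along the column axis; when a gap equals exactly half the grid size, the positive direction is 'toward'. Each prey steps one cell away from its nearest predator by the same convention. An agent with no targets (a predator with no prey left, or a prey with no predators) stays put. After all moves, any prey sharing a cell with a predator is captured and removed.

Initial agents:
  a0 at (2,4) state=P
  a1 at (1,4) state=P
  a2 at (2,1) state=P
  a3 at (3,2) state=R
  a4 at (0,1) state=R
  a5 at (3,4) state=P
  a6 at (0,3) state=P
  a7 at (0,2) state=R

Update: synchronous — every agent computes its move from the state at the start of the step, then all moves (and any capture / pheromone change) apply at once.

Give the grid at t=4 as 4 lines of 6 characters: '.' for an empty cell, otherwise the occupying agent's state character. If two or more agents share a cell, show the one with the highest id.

t=1: a0@(2,3):P a1@(1,3):P a2@(3,1):P a5@(3,3):P a6@(0,2):P a7@(0,1):R
t=2: a0@(3,3):P a1@(1,2):P a2@(0,1):P a5@(3,2):P a6@(0,1):P a7@(1,1):R
t=3: a0@(0,3):P a1@(1,1):P a2@(1,1):P a5@(0,2):P a6@(1,1):P a7@(1,0):R
t=4: a0@(0,4):P a1@(1,0):P a2@(1,0):P a5@(0,1):P a6@(1,0):P a7@(1,5):R

.P..P.
P....R
......
......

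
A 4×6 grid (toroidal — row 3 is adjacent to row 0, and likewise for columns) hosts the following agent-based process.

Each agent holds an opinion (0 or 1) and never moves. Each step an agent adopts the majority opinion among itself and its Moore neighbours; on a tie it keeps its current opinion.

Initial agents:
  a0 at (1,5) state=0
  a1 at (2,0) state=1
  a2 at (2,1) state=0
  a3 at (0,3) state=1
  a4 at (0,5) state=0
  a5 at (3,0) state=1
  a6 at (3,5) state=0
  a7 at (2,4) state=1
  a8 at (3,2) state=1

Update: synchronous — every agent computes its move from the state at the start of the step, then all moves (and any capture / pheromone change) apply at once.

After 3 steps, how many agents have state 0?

t=1: a0@(1,5):0 a1@(2,0):0 a2@(2,1):1 a3@(0,3):1 a4@(0,5):0 a5@(3,0):0 a6@(3,5):1 a7@(2,4):0 a8@(3,2):1
t=2: a0@(1,5):0 a1@(2,0):0 a2@(2,1):1 a3@(0,3):1 a4@(0,5):0 a5@(3,0):0 a6@(3,5):0 a7@(2,4):0 a8@(3,2):1
t=3: (unchanged — steady state)

6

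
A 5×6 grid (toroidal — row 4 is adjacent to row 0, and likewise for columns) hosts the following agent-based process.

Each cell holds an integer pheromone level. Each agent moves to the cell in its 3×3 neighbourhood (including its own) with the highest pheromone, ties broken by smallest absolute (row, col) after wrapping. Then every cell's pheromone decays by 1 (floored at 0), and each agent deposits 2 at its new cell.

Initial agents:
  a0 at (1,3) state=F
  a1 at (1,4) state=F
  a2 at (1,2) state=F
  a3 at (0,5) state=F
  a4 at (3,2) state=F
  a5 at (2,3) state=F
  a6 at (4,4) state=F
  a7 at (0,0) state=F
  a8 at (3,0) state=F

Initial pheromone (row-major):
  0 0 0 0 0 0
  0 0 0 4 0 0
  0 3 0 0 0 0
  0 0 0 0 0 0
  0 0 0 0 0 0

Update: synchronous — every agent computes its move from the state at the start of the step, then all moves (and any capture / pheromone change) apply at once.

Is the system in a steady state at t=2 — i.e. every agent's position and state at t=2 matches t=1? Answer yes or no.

t=1: a0@(1,3) a1@(1,3) a2@(1,3) a3@(0,0) a4@(2,1) a5@(1,3) a6@(0,3) a7@(0,0) a8@(2,1) | pheromone: 4 0 0 2 0 0 / 0 0 0 11 0 0 / 0 6 0 0 0 0 / 0 0 0 0 0 0 / 0 0 0 0 0 0
t=2: a0@(1,3) a1@(1,3) a2@(1,3) a3@(0,0) a4@(2,1) a5@(1,3) a6@(1,3) a7@(0,0) a8@(2,1) | pheromone: 7 0 0 1 0 0 / 0 0 0 20 0 0 / 0 9 0 0 0 0 / 0 0 0 0 0 0 / 0 0 0 0 0 0

no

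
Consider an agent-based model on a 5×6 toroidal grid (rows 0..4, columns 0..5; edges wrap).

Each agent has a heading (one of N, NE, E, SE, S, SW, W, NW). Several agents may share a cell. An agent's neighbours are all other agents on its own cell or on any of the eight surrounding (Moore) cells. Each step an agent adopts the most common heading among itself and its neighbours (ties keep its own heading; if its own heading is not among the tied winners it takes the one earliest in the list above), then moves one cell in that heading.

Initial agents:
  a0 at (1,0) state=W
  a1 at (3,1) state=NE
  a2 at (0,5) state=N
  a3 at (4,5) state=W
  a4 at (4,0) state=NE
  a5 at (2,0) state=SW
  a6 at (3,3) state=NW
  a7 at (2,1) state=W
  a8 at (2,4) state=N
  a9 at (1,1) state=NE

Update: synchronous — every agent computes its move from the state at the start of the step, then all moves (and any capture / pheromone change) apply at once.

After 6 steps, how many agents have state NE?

7

t=1: a0@(1,5):W a1@(2,2):NE a2@(0,4):W a3@(4,4):W a4@(3,1):NE a5@(1,1):NE a6@(2,2):NW a7@(2,0):W a8@(1,4):N a9@(1,0):W
t=2: a0@(1,4):W a1@(1,3):NE a2@(0,3):W a3@(4,3):W a4@(2,2):NE a5@(0,2):NE a6@(1,3):NE a7@(2,5):W a8@(1,3):W a9@(1,5):W
t=3: a0@(1,3):W a1@(0,4):NE a2@(0,2):W a3@(4,2):W a4@(1,3):NE a5@(4,3):NE a6@(0,4):NE a7@(2,4):W a8@(0,4):NE a9@(1,4):W
t=4: a0@(1,2):W a1@(4,5):NE a2@(0,1):W a3@(4,1):W a4@(0,4):NE a5@(3,4):NE a6@(4,5):NE a7@(2,3):W a8@(4,5):NE a9@(0,5):NE
t=5: a0@(1,1):W a1@(3,0):NE a2@(0,0):W a3@(4,0):W a4@(4,5):NE a5@(2,5):NE a6@(3,0):NE a7@(2,2):W a8@(3,0):NE a9@(4,0):NE
t=6: a0@(1,0):W a1@(2,1):NE a2@(0,5):W a3@(3,1):NE a4@(3,0):NE a5@(1,0):NE a6@(2,1):NE a7@(2,1):W a8@(2,1):NE a9@(3,1):NE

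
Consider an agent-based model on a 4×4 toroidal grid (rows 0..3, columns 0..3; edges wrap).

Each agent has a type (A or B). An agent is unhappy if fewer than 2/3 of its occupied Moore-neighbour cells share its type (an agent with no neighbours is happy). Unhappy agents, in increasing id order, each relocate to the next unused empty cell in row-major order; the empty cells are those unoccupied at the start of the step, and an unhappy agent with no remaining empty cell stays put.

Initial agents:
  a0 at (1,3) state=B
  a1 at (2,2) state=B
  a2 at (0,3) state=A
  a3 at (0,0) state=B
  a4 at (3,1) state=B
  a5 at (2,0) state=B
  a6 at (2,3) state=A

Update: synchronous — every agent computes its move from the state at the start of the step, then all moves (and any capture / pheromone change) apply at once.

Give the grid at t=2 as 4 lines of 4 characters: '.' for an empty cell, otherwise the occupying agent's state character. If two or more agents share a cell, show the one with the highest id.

B..B
.ABA
..B.
.B..

t=1: a0@(0,1):B a1@(2,2):B a2@(0,2):A a3@(0,0):B a4@(3,1):B a5@(2,0):B a6@(1,0):A
t=2: a0@(0,3):B a1@(2,2):B a2@(1,1):A a3@(0,0):B a4@(3,1):B a5@(1,2):B a6@(1,3):A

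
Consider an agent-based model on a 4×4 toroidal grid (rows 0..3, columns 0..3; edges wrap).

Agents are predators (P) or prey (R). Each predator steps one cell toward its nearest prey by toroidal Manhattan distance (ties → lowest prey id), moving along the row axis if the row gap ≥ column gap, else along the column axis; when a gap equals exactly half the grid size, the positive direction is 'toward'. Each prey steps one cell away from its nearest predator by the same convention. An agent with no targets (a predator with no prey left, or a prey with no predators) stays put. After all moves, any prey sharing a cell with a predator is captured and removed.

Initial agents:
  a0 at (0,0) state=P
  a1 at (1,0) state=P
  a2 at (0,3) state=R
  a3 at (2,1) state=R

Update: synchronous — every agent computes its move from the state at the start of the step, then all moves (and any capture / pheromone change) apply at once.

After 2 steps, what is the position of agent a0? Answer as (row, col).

(0, 2)

t=1: a0@(0,3):P a1@(0,0):P a2@(0,2):R a3@(3,1):R
t=2: a0@(0,2):P a1@(0,1):P a3@(2,1):R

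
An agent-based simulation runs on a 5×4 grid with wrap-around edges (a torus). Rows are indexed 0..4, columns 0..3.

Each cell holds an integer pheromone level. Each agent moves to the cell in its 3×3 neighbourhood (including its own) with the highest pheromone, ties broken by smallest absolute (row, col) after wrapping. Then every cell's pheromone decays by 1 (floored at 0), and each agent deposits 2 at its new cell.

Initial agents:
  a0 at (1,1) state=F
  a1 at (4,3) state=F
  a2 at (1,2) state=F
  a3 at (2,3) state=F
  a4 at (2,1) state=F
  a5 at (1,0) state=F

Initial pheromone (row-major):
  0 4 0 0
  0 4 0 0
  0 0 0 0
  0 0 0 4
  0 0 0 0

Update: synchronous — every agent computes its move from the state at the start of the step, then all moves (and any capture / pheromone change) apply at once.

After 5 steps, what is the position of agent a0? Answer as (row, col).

t=1: a0@(0,1) a1@(3,3) a2@(0,1) a3@(3,3) a4@(1,1) a5@(0,1) | pheromone: 0 9 0 0 / 0 5 0 0 / 0 0 0 0 / 0 0 0 7 / 0 0 0 0
t=2: a0@(0,1) a1@(3,3) a2@(0,1) a3@(3,3) a4@(0,1) a5@(0,1) | pheromone: 0 16 0 0 / 0 4 0 0 / 0 0 0 0 / 0 0 0 10 / 0 0 0 0
t=3: a0@(0,1) a1@(3,3) a2@(0,1) a3@(3,3) a4@(0,1) a5@(0,1) | pheromone: 0 23 0 0 / 0 3 0 0 / 0 0 0 0 / 0 0 0 13 / 0 0 0 0
t=4: a0@(0,1) a1@(3,3) a2@(0,1) a3@(3,3) a4@(0,1) a5@(0,1) | pheromone: 0 30 0 0 / 0 2 0 0 / 0 0 0 0 / 0 0 0 16 / 0 0 0 0
t=5: a0@(0,1) a1@(3,3) a2@(0,1) a3@(3,3) a4@(0,1) a5@(0,1) | pheromone: 0 37 0 0 / 0 1 0 0 / 0 0 0 0 / 0 0 0 19 / 0 0 0 0

(0, 1)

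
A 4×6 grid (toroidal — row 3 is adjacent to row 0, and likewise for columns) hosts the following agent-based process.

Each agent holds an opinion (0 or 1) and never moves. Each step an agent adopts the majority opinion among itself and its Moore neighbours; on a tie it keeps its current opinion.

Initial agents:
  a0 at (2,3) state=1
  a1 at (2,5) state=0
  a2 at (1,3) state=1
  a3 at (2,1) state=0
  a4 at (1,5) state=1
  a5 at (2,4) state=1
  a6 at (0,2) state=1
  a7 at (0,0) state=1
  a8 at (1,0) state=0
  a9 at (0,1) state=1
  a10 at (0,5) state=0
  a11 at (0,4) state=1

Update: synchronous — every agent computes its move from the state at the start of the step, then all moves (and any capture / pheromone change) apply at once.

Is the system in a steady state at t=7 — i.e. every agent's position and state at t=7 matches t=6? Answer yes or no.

t=1: a0@(2,3):1 a1@(2,5):0 a2@(1,3):1 a3@(2,1):0 a4@(1,5):1 a5@(2,4):1 a6@(0,2):1 a7@(0,0):1 a8@(1,0):0 a9@(0,1):1 a10@(0,5):1 a11@(0,4):1
t=2: a0@(2,3):1 a1@(2,5):0 a2@(1,3):1 a3@(2,1):0 a4@(1,5):1 a5@(2,4):1 a6@(0,2):1 a7@(0,0):1 a8@(1,0):1 a9@(0,1):1 a10@(0,5):1 a11@(0,4):1
t=3: a0@(2,3):1 a1@(2,5):1 a2@(1,3):1 a3@(2,1):0 a4@(1,5):1 a5@(2,4):1 a6@(0,2):1 a7@(0,0):1 a8@(1,0):1 a9@(0,1):1 a10@(0,5):1 a11@(0,4):1
t=4: (unchanged — steady state)

yes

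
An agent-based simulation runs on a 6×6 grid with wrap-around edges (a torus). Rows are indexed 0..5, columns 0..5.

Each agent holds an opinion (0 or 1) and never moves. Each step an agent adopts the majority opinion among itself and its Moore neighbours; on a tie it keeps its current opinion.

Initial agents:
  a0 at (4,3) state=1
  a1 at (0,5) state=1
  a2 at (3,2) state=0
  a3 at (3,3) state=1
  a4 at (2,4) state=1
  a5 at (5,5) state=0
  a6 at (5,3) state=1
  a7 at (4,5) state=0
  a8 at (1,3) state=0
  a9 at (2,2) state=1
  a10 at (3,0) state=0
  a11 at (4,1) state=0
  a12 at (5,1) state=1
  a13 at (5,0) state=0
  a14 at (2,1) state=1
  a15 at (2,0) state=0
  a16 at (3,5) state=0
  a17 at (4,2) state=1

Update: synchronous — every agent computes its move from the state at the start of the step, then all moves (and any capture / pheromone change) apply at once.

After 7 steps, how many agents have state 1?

9

t=1: a0@(4,3):1 a1@(0,5):0 a2@(3,2):1 a3@(3,3):1 a4@(2,4):1 a5@(5,5):0 a6@(5,3):1 a7@(4,5):0 a8@(1,3):1 a9@(2,2):1 a10@(3,0):0 a11@(4,1):0 a12@(5,1):1 a13@(5,0):0 a14@(2,1):0 a15@(2,0):0 a16@(3,5):0 a17@(4,2):1
t=2: (unchanged — steady state)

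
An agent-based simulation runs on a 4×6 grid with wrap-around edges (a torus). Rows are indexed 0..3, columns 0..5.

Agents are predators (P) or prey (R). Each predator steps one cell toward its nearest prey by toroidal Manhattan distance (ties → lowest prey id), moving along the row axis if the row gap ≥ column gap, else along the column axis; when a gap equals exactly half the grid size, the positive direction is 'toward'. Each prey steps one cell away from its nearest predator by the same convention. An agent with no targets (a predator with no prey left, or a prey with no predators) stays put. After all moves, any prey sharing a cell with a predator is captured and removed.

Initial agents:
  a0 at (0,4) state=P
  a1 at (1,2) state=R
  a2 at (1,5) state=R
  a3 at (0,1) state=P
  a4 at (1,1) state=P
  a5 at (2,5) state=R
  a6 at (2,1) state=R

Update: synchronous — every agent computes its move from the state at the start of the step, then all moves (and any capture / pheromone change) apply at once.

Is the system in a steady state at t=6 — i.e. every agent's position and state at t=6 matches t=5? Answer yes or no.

no

t=1: a0@(1,4):P a1@(1,3):R a2@(2,5):R a3@(1,1):P a4@(1,2):P a5@(1,5):R a6@(3,1):R
t=2: a0@(1,3):P a2@(3,5):R a3@(1,2):P a4@(1,3):P a5@(1,0):R a6@(2,1):R
t=3: a0@(1,4):P a2@(2,5):R a3@(1,1):P a4@(1,4):P a5@(1,5):R a6@(3,1):R
t=4: a0@(1,5):P a2@(3,5):R a3@(1,0):P a4@(1,5):P a6@(2,1):R
t=5: a0@(2,5):P a3@(2,0):P a4@(2,5):P a6@(3,1):R
t=6: a0@(2,0):P a3@(3,0):P a4@(2,0):P a6@(0,1):R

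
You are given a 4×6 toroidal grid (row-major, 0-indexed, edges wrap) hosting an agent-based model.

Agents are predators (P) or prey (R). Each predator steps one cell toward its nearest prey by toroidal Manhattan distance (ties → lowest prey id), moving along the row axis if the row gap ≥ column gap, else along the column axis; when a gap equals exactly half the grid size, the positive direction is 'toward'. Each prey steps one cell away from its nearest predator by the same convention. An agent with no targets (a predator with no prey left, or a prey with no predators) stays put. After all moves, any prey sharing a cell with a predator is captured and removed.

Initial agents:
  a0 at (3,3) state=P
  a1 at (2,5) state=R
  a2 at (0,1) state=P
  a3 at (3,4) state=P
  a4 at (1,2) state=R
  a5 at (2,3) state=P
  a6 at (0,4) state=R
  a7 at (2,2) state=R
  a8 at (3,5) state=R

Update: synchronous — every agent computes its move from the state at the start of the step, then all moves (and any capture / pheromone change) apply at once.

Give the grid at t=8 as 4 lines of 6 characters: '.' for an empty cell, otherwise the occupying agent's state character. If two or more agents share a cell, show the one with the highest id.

RP..R.
.R....
......
...PP.

t=1: a0@(0,3):P a1@(1,5):R a2@(1,1):P a3@(0,4):P a5@(2,2):P a6@(1,4):R a7@(2,1):R a8@(3,0):R
t=2: a0@(1,3):P a2@(2,1):P a3@(1,4):P a5@(2,1):P a6@(2,4):R a7@(3,1):R a8@(2,0):R
t=3: a0@(2,3):P a2@(3,1):P a3@(2,4):P a5@(3,1):P a6@(3,4):R a7@(0,1):R a8@(2,5):R
t=4: a0@(3,3):P a2@(0,1):P a3@(3,4):P a5@(0,1):P a6@(0,4):R a7@(1,1):R a8@(2,0):R
t=5: a0@(0,3):P a2@(1,1):P a3@(0,4):P a5@(1,1):P a6@(1,4):R a7@(2,1):R a8@(1,0):R
t=6: a0@(1,3):P a2@(2,1):P a3@(1,4):P a5@(2,1):P a6@(2,4):R a7@(3,1):R a8@(1,5):R
t=7: a0@(2,3):P a2@(3,1):P a3@(2,4):P a5@(3,1):P a6@(3,4):R a7@(0,1):R a8@(1,0):R
t=8: a0@(3,3):P a2@(0,1):P a3@(3,4):P a5@(0,1):P a6@(0,4):R a7@(1,1):R a8@(0,0):R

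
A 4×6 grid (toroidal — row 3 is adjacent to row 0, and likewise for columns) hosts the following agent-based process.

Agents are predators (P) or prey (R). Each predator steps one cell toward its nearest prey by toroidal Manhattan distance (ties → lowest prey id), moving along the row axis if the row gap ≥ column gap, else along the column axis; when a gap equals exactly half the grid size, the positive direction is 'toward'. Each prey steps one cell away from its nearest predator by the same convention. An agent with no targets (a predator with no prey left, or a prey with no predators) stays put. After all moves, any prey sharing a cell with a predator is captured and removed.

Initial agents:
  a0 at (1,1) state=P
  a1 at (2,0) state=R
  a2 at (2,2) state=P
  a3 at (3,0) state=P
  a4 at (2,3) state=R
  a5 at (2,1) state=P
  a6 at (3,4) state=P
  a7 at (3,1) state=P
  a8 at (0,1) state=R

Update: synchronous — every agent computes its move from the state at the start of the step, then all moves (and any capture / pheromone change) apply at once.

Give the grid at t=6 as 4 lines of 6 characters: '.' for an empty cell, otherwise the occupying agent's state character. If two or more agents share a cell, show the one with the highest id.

t=1: a0@(0,1):P a1@(1,0):R a2@(2,3):P a3@(2,0):P a5@(2,0):P a6@(2,4):P a7@(0,1):P a8@(3,1):R
t=2: a0@(3,1):P a1@(0,0):R a2@(2,2):P a3@(1,0):P a5@(1,0):P a6@(2,5):P a7@(3,1):P a8@(2,1):R
t=3: a0@(2,1):P a1@(3,0):R a2@(2,1):P a3@(0,0):P a5@(0,0):P a6@(2,0):P a7@(2,1):P a8@(1,1):R
t=4: a0@(1,1):P a1@(2,0):R a2@(1,1):P a3@(3,0):P a5@(3,0):P a6@(3,0):P a7@(1,1):P a8@(0,1):R
t=5: a0@(0,1):P a1@(1,0):R a2@(0,1):P a3@(2,0):P a5@(2,0):P a6@(2,0):P a7@(0,1):P a8@(3,1):R
t=6: a0@(3,1):P a1@(0,0):R a2@(3,1):P a3@(1,0):P a5@(1,0):P a6@(1,0):P a7@(3,1):P a8@(2,1):R

R.....
P.....
.R....
.P....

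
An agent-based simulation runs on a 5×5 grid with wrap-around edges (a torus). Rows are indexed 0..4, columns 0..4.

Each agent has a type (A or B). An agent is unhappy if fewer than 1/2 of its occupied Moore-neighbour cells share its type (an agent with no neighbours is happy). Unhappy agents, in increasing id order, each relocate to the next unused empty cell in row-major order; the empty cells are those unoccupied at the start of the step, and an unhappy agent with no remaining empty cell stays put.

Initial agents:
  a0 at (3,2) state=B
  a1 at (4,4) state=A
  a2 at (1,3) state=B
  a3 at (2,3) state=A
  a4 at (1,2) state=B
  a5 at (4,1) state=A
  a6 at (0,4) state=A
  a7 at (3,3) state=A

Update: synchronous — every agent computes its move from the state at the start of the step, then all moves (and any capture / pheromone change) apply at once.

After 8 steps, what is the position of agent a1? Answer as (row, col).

(4, 4)

t=1: a0@(0,0):B a1@(4,4):A a2@(0,1):B a3@(0,2):A a4@(1,2):B a5@(0,3):A a6@(0,4):A a7@(3,3):A
t=2: a0@(1,0):B a1@(4,4):A a2@(0,1):B a3@(1,1):A a4@(1,3):B a5@(0,3):A a6@(0,4):A a7@(3,3):A
t=3: a0@(0,0):B a1@(4,4):A a2@(0,1):B a3@(0,2):A a4@(1,2):B a5@(0,3):A a6@(0,4):A a7@(3,3):A
t=4: a0@(1,0):B a1@(4,4):A a2@(0,1):B a3@(1,1):A a4@(1,3):B a5@(0,3):A a6@(0,4):A a7@(3,3):A
t=5: a0@(0,0):B a1@(4,4):A a2@(0,1):B a3@(0,2):A a4@(1,2):B a5@(0,3):A a6@(0,4):A a7@(3,3):A
t=6: a0@(1,0):B a1@(4,4):A a2@(0,1):B a3@(1,1):A a4@(1,3):B a5@(0,3):A a6@(0,4):A a7@(3,3):A
t=7: a0@(0,0):B a1@(4,4):A a2@(0,1):B a3@(0,2):A a4@(1,2):B a5@(0,3):A a6@(0,4):A a7@(3,3):A
t=8: a0@(1,0):B a1@(4,4):A a2@(0,1):B a3@(1,1):A a4@(1,3):B a5@(0,3):A a6@(0,4):A a7@(3,3):A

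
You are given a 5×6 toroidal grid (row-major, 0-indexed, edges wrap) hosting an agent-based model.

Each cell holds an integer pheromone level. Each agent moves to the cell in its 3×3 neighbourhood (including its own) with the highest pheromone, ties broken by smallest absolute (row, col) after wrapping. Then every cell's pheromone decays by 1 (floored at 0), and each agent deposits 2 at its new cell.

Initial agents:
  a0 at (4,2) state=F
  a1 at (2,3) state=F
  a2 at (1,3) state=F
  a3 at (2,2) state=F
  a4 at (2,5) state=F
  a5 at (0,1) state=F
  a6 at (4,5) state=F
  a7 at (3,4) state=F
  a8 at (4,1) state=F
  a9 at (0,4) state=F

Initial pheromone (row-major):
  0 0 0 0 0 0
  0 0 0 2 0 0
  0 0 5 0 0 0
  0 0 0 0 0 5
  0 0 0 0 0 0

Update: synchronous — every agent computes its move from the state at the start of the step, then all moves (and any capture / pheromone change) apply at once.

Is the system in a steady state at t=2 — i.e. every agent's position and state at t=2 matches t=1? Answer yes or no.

t=1: a0@(0,1) a1@(2,2) a2@(2,2) a3@(2,2) a4@(3,5) a5@(0,0) a6@(3,5) a7@(3,5) a8@(0,0) a9@(1,3) | pheromone: 4 2 0 0 0 0 / 0 0 0 3 0 0 / 0 0 10 0 0 0 / 0 0 0 0 0 10 / 0 0 0 0 0 0
t=2: a0@(0,0) a1@(2,2) a2@(2,2) a3@(2,2) a4@(3,5) a5@(0,0) a6@(3,5) a7@(3,5) a8@(0,0) a9@(2,2) | pheromone: 9 1 0 0 0 0 / 0 0 0 2 0 0 / 0 0 17 0 0 0 / 0 0 0 0 0 15 / 0 0 0 0 0 0

no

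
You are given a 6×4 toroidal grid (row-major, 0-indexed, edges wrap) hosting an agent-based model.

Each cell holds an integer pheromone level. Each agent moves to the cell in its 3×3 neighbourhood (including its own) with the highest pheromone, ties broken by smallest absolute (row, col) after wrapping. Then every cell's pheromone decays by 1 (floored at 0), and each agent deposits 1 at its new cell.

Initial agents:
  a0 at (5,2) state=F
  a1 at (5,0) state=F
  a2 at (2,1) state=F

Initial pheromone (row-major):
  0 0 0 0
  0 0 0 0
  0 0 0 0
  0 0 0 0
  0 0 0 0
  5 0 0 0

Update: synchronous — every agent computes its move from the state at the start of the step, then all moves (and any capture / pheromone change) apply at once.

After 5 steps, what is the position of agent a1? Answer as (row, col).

(5, 0)

t=1: a0@(0,1) a1@(5,0) a2@(1,0) | pheromone: 0 1 0 0 / 1 0 0 0 / 0 0 0 0 / 0 0 0 0 / 0 0 0 0 / 5 0 0 0
t=2: a0@(5,0) a1@(5,0) a2@(0,1) | pheromone: 0 1 0 0 / 0 0 0 0 / 0 0 0 0 / 0 0 0 0 / 0 0 0 0 / 6 0 0 0
t=3: a0@(5,0) a1@(5,0) a2@(5,0) | pheromone: 0 0 0 0 / 0 0 0 0 / 0 0 0 0 / 0 0 0 0 / 0 0 0 0 / 8 0 0 0
t=4: a0@(5,0) a1@(5,0) a2@(5,0) | pheromone: 0 0 0 0 / 0 0 0 0 / 0 0 0 0 / 0 0 0 0 / 0 0 0 0 / 10 0 0 0
t=5: a0@(5,0) a1@(5,0) a2@(5,0) | pheromone: 0 0 0 0 / 0 0 0 0 / 0 0 0 0 / 0 0 0 0 / 0 0 0 0 / 12 0 0 0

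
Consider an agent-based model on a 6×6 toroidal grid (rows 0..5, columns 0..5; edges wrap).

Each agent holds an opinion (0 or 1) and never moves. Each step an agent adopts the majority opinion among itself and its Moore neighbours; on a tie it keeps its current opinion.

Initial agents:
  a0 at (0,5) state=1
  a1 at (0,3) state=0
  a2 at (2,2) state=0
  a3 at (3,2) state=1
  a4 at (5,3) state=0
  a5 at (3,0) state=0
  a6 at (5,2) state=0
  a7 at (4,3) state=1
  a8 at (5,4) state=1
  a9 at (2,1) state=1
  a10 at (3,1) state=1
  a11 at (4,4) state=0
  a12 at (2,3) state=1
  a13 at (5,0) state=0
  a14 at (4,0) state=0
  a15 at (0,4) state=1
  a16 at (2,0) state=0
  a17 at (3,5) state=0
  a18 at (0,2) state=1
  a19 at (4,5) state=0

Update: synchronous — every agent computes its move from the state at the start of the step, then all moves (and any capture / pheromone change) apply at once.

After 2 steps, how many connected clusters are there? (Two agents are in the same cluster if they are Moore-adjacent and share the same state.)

t=1: a0@(0,5):1 a1@(0,3):0 a2@(2,2):1 a3@(3,2):1 a4@(5,3):0 a5@(3,0):0 a6@(5,2):0 a7@(4,3):1 a8@(5,4):1 a9@(2,1):1 a10@(3,1):0 a11@(4,4):0 a12@(2,3):1 a13@(5,0):0 a14@(4,0):0 a15@(0,4):1 a16@(2,0):0 a17@(3,5):0 a18@(0,2):0 a19@(4,5):0
t=2: (unchanged — steady state)

2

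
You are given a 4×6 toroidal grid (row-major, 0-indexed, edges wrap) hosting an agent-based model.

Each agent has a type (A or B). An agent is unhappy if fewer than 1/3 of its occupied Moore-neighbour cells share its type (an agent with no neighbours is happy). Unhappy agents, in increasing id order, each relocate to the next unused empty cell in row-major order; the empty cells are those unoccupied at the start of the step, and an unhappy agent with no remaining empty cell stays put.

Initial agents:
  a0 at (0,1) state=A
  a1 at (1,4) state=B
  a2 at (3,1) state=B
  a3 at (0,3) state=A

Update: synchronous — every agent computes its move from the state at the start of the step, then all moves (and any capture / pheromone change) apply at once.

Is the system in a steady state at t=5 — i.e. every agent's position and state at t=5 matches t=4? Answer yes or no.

t=1: a0@(0,0):A a1@(0,2):B a2@(0,4):B a3@(0,5):A
t=2: a0@(0,0):A a1@(0,2):B a2@(0,1):B a3@(0,5):A
t=3: (unchanged — steady state)

yes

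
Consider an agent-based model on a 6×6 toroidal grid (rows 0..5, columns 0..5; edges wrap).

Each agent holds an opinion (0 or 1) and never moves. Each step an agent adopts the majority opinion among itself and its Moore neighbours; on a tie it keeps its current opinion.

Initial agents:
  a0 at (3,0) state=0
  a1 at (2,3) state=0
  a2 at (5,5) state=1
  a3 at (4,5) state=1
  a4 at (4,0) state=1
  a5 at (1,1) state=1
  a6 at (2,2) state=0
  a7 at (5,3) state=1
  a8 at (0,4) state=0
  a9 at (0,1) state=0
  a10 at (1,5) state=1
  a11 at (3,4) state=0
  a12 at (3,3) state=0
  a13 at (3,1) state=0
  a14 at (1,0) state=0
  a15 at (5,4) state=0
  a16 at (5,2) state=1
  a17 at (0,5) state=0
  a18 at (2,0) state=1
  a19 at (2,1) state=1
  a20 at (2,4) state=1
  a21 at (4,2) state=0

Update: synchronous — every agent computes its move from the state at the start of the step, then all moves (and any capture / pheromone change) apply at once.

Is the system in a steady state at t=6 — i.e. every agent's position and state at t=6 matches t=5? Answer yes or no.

yes

t=1: a0@(3,0):1 a1@(2,3):0 a2@(5,5):1 a3@(4,5):1 a4@(4,0):1 a5@(1,1):1 a6@(2,2):0 a7@(5,3):0 a8@(0,4):0 a9@(0,1):0 a10@(1,5):1 a11@(3,4):0 a12@(3,3):0 a13@(3,1):0 a14@(1,0):1 a15@(5,4):0 a16@(5,2):1 a17@(0,5):0 a18@(2,0):1 a19@(2,1):0 a20@(2,4):0 a21@(4,2):0
t=2: a0@(3,0):1 a1@(2,3):0 a2@(5,5):1 a3@(4,5):1 a4@(4,0):1 a5@(1,1):1 a6@(2,2):0 a7@(5,3):0 a8@(0,4):0 a9@(0,1):1 a10@(1,5):1 a11@(3,4):0 a12@(3,3):0 a13@(3,1):0 a14@(1,0):1 a15@(5,4):0 a16@(5,2):0 a17@(0,5):0 a18@(2,0):1 a19@(2,1):1 a20@(2,4):0 a21@(4,2):0
t=3: a0@(3,0):1 a1@(2,3):0 a2@(5,5):1 a3@(4,5):1 a4@(4,0):1 a5@(1,1):1 a6@(2,2):0 a7@(5,3):0 a8@(0,4):0 a9@(0,1):1 a10@(1,5):1 a11@(3,4):0 a12@(3,3):0 a13@(3,1):1 a14@(1,0):1 a15@(5,4):0 a16@(5,2):0 a17@(0,5):0 a18@(2,0):1 a19@(2,1):1 a20@(2,4):0 a21@(4,2):0
t=4: (unchanged — steady state)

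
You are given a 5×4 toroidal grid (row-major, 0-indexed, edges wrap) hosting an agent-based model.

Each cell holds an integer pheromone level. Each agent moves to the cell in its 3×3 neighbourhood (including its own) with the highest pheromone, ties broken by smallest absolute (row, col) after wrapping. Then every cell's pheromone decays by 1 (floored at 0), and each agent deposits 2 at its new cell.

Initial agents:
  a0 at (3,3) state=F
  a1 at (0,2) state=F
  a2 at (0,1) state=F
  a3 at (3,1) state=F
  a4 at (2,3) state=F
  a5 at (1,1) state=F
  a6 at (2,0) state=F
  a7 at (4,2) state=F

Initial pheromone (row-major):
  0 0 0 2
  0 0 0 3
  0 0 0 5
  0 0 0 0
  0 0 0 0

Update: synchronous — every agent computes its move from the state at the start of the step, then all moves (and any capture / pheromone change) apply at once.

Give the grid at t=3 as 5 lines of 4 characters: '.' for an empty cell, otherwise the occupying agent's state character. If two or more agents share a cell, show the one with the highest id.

t=1: a0@(2,3) a1@(1,3) a2@(0,0) a3@(2,0) a4@(2,3) a5@(0,0) a6@(2,3) a7@(0,3) | pheromone: 4 0 0 3 / 0 0 0 4 / 2 0 0 10 / 0 0 0 0 / 0 0 0 0
t=2: a0@(2,3) a1@(2,3) a2@(0,0) a3@(2,3) a4@(2,3) a5@(0,0) a6@(2,3) a7@(0,0) | pheromone: 9 0 0 2 / 0 0 0 3 / 1 0 0 19 / 0 0 0 0 / 0 0 0 0
t=3: a0@(2,3) a1@(2,3) a2@(0,0) a3@(2,3) a4@(2,3) a5@(0,0) a6@(2,3) a7@(0,0) | pheromone: 14 0 0 1 / 0 0 0 2 / 0 0 0 28 / 0 0 0 0 / 0 0 0 0

F...
....
...F
....
....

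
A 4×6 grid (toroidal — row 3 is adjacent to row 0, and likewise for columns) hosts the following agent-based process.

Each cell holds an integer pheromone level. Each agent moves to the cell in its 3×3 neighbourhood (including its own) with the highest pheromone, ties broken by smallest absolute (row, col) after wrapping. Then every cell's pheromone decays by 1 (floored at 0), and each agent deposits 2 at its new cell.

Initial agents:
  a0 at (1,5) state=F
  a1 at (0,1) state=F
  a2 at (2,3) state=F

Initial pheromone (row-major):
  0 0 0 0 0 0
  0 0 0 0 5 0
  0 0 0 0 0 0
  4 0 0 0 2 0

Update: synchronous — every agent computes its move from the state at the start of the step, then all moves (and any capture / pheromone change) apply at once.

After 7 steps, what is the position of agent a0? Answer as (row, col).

(1, 4)

t=1: a0@(1,4) a1@(3,0) a2@(1,4) | pheromone: 0 0 0 0 0 0 / 0 0 0 0 8 0 / 0 0 0 0 0 0 / 5 0 0 0 1 0
t=2: a0@(1,4) a1@(3,0) a2@(1,4) | pheromone: 0 0 0 0 0 0 / 0 0 0 0 11 0 / 0 0 0 0 0 0 / 6 0 0 0 0 0
t=3: a0@(1,4) a1@(3,0) a2@(1,4) | pheromone: 0 0 0 0 0 0 / 0 0 0 0 14 0 / 0 0 0 0 0 0 / 7 0 0 0 0 0
t=4: a0@(1,4) a1@(3,0) a2@(1,4) | pheromone: 0 0 0 0 0 0 / 0 0 0 0 17 0 / 0 0 0 0 0 0 / 8 0 0 0 0 0
t=5: a0@(1,4) a1@(3,0) a2@(1,4) | pheromone: 0 0 0 0 0 0 / 0 0 0 0 20 0 / 0 0 0 0 0 0 / 9 0 0 0 0 0
t=6: a0@(1,4) a1@(3,0) a2@(1,4) | pheromone: 0 0 0 0 0 0 / 0 0 0 0 23 0 / 0 0 0 0 0 0 / 10 0 0 0 0 0
t=7: a0@(1,4) a1@(3,0) a2@(1,4) | pheromone: 0 0 0 0 0 0 / 0 0 0 0 26 0 / 0 0 0 0 0 0 / 11 0 0 0 0 0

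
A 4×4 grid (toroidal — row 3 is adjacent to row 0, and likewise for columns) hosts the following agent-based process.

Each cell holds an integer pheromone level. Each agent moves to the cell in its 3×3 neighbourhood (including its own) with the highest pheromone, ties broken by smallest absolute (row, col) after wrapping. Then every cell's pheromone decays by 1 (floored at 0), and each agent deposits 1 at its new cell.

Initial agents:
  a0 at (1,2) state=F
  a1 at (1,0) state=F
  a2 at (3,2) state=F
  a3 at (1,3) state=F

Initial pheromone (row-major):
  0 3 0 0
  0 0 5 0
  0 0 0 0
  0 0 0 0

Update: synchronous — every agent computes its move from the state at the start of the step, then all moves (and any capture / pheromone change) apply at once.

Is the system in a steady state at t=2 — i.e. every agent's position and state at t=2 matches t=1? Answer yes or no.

t=1: a0@(1,2) a1@(0,1) a2@(0,1) a3@(1,2) | pheromone: 0 4 0 0 / 0 0 6 0 / 0 0 0 0 / 0 0 0 0
t=2: a0@(1,2) a1@(1,2) a2@(1,2) a3@(1,2) | pheromone: 0 3 0 0 / 0 0 9 0 / 0 0 0 0 / 0 0 0 0

no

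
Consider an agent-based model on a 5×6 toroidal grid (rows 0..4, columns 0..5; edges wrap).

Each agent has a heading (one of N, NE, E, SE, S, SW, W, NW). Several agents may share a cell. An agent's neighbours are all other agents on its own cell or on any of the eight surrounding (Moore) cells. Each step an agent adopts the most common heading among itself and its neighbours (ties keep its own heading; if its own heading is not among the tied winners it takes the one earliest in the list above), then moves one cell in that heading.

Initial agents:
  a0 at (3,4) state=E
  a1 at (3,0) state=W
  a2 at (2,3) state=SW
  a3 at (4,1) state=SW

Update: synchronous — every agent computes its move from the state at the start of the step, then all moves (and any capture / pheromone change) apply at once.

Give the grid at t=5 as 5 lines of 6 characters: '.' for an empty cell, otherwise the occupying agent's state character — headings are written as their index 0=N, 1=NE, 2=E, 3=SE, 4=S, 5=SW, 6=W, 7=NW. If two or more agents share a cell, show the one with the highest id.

......
......
....5.
.6.2..
..5...

t=1: a0@(3,5):E a1@(3,5):W a2@(3,2):SW a3@(0,0):SW
t=2: a0@(3,0):E a1@(3,4):W a2@(4,1):SW a3@(1,5):SW
t=3: a0@(3,1):E a1@(3,3):W a2@(0,0):SW a3@(2,4):SW
t=4: a0@(3,2):E a1@(3,2):W a2@(1,5):SW a3@(3,3):SW
t=5: a0@(3,3):E a1@(3,1):W a2@(2,4):SW a3@(4,2):SW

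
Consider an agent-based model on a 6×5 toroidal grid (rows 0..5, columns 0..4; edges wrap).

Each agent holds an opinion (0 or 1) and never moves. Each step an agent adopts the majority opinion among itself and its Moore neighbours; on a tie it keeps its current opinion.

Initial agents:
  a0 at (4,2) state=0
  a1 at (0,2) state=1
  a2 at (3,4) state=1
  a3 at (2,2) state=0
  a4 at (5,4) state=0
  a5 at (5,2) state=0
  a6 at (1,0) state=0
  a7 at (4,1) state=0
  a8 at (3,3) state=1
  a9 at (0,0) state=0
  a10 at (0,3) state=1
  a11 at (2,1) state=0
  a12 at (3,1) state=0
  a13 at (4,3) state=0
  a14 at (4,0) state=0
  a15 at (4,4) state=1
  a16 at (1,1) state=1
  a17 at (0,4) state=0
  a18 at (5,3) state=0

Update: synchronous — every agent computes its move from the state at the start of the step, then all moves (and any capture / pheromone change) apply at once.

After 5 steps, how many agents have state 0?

t=1: a0@(4,2):0 a1@(0,2):1 a2@(3,4):1 a3@(2,2):0 a4@(5,4):0 a5@(5,2):0 a6@(1,0):0 a7@(4,1):0 a8@(3,3):1 a9@(0,0):0 a10@(0,3):0 a11@(2,1):0 a12@(3,1):0 a13@(4,3):0 a14@(4,0):0 a15@(4,4):0 a16@(1,1):0 a17@(0,4):0 a18@(5,3):0
t=2: a0@(4,2):0 a1@(0,2):0 a2@(3,4):0 a3@(2,2):0 a4@(5,4):0 a5@(5,2):0 a6@(1,0):0 a7@(4,1):0 a8@(3,3):0 a9@(0,0):0 a10@(0,3):0 a11@(2,1):0 a12@(3,1):0 a13@(4,3):0 a14@(4,0):0 a15@(4,4):0 a16@(1,1):0 a17@(0,4):0 a18@(5,3):0
t=3: (unchanged — steady state)

19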